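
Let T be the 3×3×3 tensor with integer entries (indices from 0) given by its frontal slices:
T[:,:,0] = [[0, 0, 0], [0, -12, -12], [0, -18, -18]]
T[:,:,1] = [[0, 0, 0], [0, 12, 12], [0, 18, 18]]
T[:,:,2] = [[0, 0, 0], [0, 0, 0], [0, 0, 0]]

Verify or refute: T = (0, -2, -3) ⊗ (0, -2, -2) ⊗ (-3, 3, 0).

Reconstruct entrywise from the claimed factors. For example, T[2,1,0] = -18 and Σₗ aₗ[2]bₗ[1]cₗ[0] = (-3)·(-2)·(-3) = -18; checking all 27 entries, every one matches. The claim holds.

Yes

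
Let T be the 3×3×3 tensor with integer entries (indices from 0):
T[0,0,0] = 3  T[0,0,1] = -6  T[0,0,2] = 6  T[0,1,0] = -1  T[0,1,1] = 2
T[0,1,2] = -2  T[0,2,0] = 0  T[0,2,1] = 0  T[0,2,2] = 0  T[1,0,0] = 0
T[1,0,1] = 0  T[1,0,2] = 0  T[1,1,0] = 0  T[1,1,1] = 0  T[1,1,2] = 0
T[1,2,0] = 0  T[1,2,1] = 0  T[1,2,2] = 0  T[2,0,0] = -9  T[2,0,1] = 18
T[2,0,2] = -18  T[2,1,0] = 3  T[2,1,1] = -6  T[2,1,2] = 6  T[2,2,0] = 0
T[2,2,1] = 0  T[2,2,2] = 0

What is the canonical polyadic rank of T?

Lower bound: T ≠ 0 (e.g. T[0,0,0] = 3), so rank(T) ≥ 1.
Upper bound: if T = a ⊗ b ⊗ c then every fibre of T is a multiple of the corresponding factor, so read the factors off the fibres through the nonzero entry T[0,0,0] = 3.
The mode-1 fibre T[:,0,0] = [3, 0, -9] gives a = [1, 0, -3] (primitive direction); the mode-2 fibre T[0,:,0] = [3, -1, 0] gives b = [3, -1, 0]; then c[k] = T[0,0,k] / (a[0]·b[0]) = [3, -6, 6] / 3 = [1, -2, 2].
Expanding [1, 0, -3] ⊗ [3, -1, 0] ⊗ [1, -2, 2] reproduces all 27 entries of T, so T = [1, 0, -3] ⊗ [3, -1, 0] ⊗ [1, -2, 2] and rank(T) ≤ 1.
These bounds meet, so rank(T) = 1.

1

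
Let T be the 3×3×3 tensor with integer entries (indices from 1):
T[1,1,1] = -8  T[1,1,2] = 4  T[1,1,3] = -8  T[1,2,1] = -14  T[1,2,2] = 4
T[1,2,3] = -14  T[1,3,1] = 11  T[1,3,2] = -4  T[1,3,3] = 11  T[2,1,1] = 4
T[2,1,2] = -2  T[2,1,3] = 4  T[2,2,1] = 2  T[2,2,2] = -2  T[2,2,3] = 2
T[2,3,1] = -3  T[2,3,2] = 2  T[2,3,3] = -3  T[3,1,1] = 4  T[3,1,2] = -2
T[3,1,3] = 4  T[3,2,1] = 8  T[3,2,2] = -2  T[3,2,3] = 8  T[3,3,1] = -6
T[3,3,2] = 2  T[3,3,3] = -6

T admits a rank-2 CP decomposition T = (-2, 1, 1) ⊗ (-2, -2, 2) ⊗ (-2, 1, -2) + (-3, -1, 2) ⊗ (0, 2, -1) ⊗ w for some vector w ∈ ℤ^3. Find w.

Subtract the known terms from T to get the rank-1 residual R = (-3, -1, 2) ⊗ (0, 2, -1) ⊗ w, so R[i,j,k] = a[i]·b[j]·w[k]. Pick indices with nonzero a[1]·b[2] = (-3)·(2) = -6. Only the fibre through (1,2,·) is needed: R[1,2,:] = T[1,2,:] − Σₗ aₗ[1]bₗ[2]cₗ = [-14, 4, -14] − (-2)·(-2)·(-2, 1, -2) = [-6, 0, -6]. Then w[k] = R[1,2,k] / -6 for each k, giving w = [-6, 0, -6] / -6 = (1, 0, 1).

w = (1, 0, 1)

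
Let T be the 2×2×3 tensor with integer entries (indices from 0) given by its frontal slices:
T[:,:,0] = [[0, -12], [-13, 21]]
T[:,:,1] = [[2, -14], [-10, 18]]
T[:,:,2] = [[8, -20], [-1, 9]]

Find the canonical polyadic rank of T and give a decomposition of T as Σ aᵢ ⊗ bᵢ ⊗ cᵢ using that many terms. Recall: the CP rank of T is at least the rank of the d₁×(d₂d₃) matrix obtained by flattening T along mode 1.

rank(T) = 2

Lower bound: the mode-1 unfolding of T (rows indexed by i, columns by (j,k) = (0,0), (0,1), (0,2), (1,0), (1,1), (1,2)) is [[0, 2, 8, -12, -14, -20], [-13, -10, -1, 21, 18, 9]].
There the 2×2 minor on rows i ∈ {0, 1}, columns (j,k) ∈ {(0,0), (0,1)} is det [[0, 2], [-13, -10]] = 26 ≠ 0, so this unfolding has rank ≥ 2; CP rank is at least every unfolding rank, so rank(T) ≥ 2. (This is only a lower bound: in general the CP rank may exceed every unfolding rank, so we still need to exhibit 2 rank-1 terms summing to T.)
Upper bound — finding two terms. Write S_k = T[:,:,k] for the frontal slices: S₀ = [[0, -12], [-13, 21]], S₁ = [[2, -14], [-10, 18]], S₂ = [[8, -20], [-1, 9]].
If T = a₁ ⊗ b₁ ⊗ c₁ + a₂ ⊗ b₂ ⊗ c₂ then each S_k = c₁[k]·a₁b₁ᵀ + c₂[k]·a₂b₂ᵀ. S₀ and S₁ are linearly independent, so a₁b₁ᵀ and a₂b₂ᵀ must span the same plane of matrices: they are the rank-1 matrices of the form x·S₀ + y·S₁.
det(x·S₀ + y·S₁) is −156·x² − 260·xy − 104·y² = (-52)·(3·x + 2·y)(x + y), vanishing at (x:y) = (2:-3) and (1:-1).
M₁ = 2·S₀ − 3·S₁ = [[-6, 18], [4, -12]] = (-2)·[3, -2][1, -3]ᵀ and M₂ = S₀ − S₁ = [[-2, 2], [-3, 3]] = −[2, 3][1, -1]ᵀ, so take a₁ = [3, -2], b₁ = [1, -3], a₂ = [2, 3], b₂ = [1, -1].
Each slice is an integer combination of E₁ = a₁b₁ᵀ and E₂ = a₂b₂ᵀ: S₀ = 2·E₁ − 3·E₂, S₁ = 2·E₁ − 2·E₂, S₂ = 2·E₁ + E₂; reading off coefficients, c₁ = [2, 2, 2] and c₂ = [-3, -2, 1].
Hence T = [3, -2] ⊗ [1, -3] ⊗ [2, 2, 2] + [2, 3] ⊗ [1, -1] ⊗ [-3, -2, 1], so rank(T) ≤ 2.
These bounds meet, so rank(T) = 2.
Check entry T[1,1,2] = 9: (-2)·(-3)·(2) + (3)·(-1)·(1) = 9.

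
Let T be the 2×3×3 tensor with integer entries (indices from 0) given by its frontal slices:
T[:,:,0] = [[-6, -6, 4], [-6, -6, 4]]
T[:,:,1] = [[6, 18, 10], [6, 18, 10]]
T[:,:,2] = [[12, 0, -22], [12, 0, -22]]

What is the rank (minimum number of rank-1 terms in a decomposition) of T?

Lower bound: in the mode-3 unfolding of T (rows indexed by k, columns by (i,j)) the 2×2 minor on rows k ∈ {0, 1}, columns (i,j) ∈ {(0,0), (0,1)} is det [[-6, -6], [6, 18]] = -72 ≠ 0, so that unfolding has rank ≥ 2 and hence rank(T) ≥ 2 (CP rank is at least every unfolding rank, though it can be larger).
Upper bound: T[i,:,:] = a[i]·M for every slice, with a = [1, 1] and M = [[-6, 6, 12], [-6, 18, 0], [4, 10, -22]] (rows j, columns k).
The columns of M satisfy (column 1) = −3·(column 0) − (column 2), so splitting by columns, M = [-6, -6, 4][1, -3, 0]ᵀ + [12, 0, -22][0, -1, 1]ᵀ.
Hence T = [1, 1] ∘ [-6, -6, 4] ∘ [1, -3, 0] + [1, 1] ∘ [12, 0, -22] ∘ [0, -1, 1], so rank(T) ≤ 2.
These bounds meet, so rank(T) = 2.

2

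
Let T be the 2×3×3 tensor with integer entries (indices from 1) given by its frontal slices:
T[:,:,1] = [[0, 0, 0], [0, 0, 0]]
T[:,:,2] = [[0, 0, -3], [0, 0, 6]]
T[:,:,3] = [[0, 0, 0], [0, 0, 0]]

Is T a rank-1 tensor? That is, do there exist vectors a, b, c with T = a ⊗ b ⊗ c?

The mode-1 fibre T[:,3,2] = [-3, 6] gives a = (1, -2) (primitive direction); the mode-2 fibre T[1,:,2] = [0, 0, -3] gives b = (0, 0, 1); then c[k] = T[1,3,k] / (a[1]·b[3]) = [0, -3, 0] / 1 = (0, -3, 0).
Expanding (1, -2) ⊗ (0, 0, 1) ⊗ (0, -3, 0) reproduces all 18 entries of T, so T = (1, -2) ⊗ (0, 0, 1) ⊗ (0, -3, 0) and rank(T) ≤ 1.
Equivalently every frontal slice T[:,:,k] is c[k] times the rank-1 matrix (1, -2) ⊗ (0, 0, 1). So T has rank 1 (it is nonzero).

Yes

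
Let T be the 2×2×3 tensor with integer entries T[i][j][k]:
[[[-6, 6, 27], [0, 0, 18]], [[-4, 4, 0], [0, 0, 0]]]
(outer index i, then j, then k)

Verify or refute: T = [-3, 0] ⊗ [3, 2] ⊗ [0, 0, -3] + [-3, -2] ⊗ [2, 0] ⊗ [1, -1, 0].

Yes

Reconstruct entrywise from the claimed factors. For example, T[0,0,2] = 27 and Σₗ aₗ[0]bₗ[0]cₗ[2] = (-3)·(3)·(-3) + (-3)·(2)·(0) = 27; checking all 12 entries, every one matches. The claim holds.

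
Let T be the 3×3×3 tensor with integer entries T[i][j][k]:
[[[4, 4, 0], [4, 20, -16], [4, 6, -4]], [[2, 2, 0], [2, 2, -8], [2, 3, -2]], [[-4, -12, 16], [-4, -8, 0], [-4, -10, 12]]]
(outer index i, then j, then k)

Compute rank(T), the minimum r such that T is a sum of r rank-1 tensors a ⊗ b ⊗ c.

3

Lower bound: the mode-2 unfolding of T (rows indexed by j, columns by (i,k) = (0,0), (0,1), (0,2), (1,0), (1,1), (1,2), (2,0), (2,1), (2,2)) is [[4, 4, 0, 2, 2, 0, -4, -12, 16], [4, 20, -16, 2, 2, -8, -4, -8, 0], [4, 6, -4, 2, 3, -2, -4, -10, 12]].
There the 3×3 minor on rows j ∈ {0, 1, 2}, columns (i,k) ∈ {(0,0), (0,1), (0,2)} is det [[4, 4, 0], [4, 20, -16], [4, 6, -4]] = -128 ≠ 0, so this unfolding has rank ≥ 3; CP rank is at least every unfolding rank, so rank(T) ≥ 3. (Unfolding ranks only ever bound the CP rank from below — rank(T) can be strictly larger than all of them — so the matching upper bound has to come from an explicit 3-term decomposition.)
Upper bound: T is a sum of 3 rank-1 terms, T = (2, -1, -1) ⊗ (0, 1, 0) ⊗ (0, 4, 0) + (2, 1, -2) ⊗ (1, 1, 1) ⊗ (2, 4, -4) + (2, 1, 2) ⊗ (2, -2, 1) ⊗ (0, -1, 2) (written with every a and b primitive with positive leading entry and the scale carried by c; CP decompositions are not unique, and this one is verified by expanding entrywise), so rank(T) ≤ 3.
These bounds meet, so rank(T) = 3.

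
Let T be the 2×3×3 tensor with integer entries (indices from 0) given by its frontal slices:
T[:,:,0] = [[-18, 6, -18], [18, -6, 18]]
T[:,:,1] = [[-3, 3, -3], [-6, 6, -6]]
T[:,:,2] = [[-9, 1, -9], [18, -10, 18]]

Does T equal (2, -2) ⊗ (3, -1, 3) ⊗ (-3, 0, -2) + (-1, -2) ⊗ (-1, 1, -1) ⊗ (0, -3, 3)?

Reconstruct entrywise from the claimed factors. For example, T[0,2,0] = -18 and Σₗ aₗ[0]bₗ[2]cₗ[0] = (2)·(3)·(-3) + (-1)·(-1)·(0) = -18; checking all 18 entries, every one matches. The claim holds.

Yes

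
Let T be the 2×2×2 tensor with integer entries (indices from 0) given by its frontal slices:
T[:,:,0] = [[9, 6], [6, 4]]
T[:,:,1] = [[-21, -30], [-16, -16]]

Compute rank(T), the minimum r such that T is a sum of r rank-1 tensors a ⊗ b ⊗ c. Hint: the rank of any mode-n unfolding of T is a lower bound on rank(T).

Lower bound: in the mode-2 unfolding of T (rows indexed by j, columns by (i,k)) the 2×2 minor on rows j ∈ {0, 1}, columns (i,k) ∈ {(0,0), (0,1)} is det [[9, -21], [6, -30]] = -144 ≠ 0, so that unfolding has rank ≥ 2 and hence rank(T) ≥ 2 (CP rank is at least every unfolding rank, though it can be larger).
Upper bound: with S_k = T[:,:,k], the two rank-1 terms a₁b₁ᵀ, a₂b₂ᵀ are the rank-1 members of the pencil x·S₀ + y·S₁.
det(x·S₀ + y·S₁) is 48·xy − 144·y² = 48·(x − 3·y)(y), vanishing at (x:y) = (3:1) and (1:0).
M₁ = 3·S₀ + S₁ = [[6, -12], [2, -4]] = 2·(3, 1)(1, -2)ᵀ and M₂ = S₀ = [[9, 6], [6, 4]] = (3, 2)(3, 2)ᵀ, so take a₁ = (3, 1), b₁ = (1, -2), a₂ = (3, 2), b₂ = (3, 2).
Each slice is an integer combination of E₁ = a₁b₁ᵀ and E₂ = a₂b₂ᵀ: S₀ = E₂, S₁ = 2·E₁ − 3·E₂; reading off coefficients, c₁ = (0, 2) and c₂ = (1, -3).
Hence T = (3, 1) ⊗ (1, -2) ⊗ (0, 2) + (3, 2) ⊗ (3, 2) ⊗ (1, -3), so rank(T) ≤ 2.
These bounds meet, so rank(T) = 2.

2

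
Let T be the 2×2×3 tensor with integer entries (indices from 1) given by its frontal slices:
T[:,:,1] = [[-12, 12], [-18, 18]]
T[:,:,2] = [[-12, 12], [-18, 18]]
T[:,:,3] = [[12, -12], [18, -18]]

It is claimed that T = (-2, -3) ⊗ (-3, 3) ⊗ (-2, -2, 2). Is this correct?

Reconstruct entrywise from the claimed factors. For example, T[1,1,3] = 12 and Σₗ aₗ[1]bₗ[1]cₗ[3] = (-2)·(-3)·(2) = 12; checking all 12 entries, every one matches. The claim holds.

Yes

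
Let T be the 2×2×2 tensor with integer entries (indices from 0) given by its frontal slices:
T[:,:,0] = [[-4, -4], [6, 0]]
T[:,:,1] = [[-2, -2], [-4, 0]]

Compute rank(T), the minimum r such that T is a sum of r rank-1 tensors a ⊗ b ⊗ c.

2

Lower bound: in the mode-3 unfolding of T (rows indexed by k, columns by (i,j)) the 2×2 minor on rows k ∈ {0, 1}, columns (i,j) ∈ {(0,0), (1,0)} is det [[-4, 6], [-2, -4]] = 28 ≠ 0, so that unfolding has rank ≥ 2 and hence rank(T) ≥ 2 (CP rank is at least every unfolding rank, though it can be larger).
Upper bound: with S_k = T[:,:,k], the two rank-1 terms a₁b₁ᵀ, a₂b₂ᵀ are the rank-1 members of the pencil x·S₀ + y·S₁.
det(x·S₀ + y·S₁) is 24·x² − 4·xy − 8·y² = 4·(3·x − 2·y)(2·x + y), vanishing at (x:y) = (2:3) and (1:-2).
M₁ = 2·S₀ + 3·S₁ = [[-14, -14], [0, 0]] = (-14)·(1, 0)(1, 1)ᵀ and M₂ = S₀ − 2·S₁ = [[0, 0], [14, 0]] = 14·(0, 1)(1, 0)ᵀ, so take a₁ = (1, 0), b₁ = (1, 1), a₂ = (0, 1), b₂ = (1, 0).
Each slice is an integer combination of E₁ = a₁b₁ᵀ and E₂ = a₂b₂ᵀ: S₀ = −4·E₁ + 6·E₂, S₁ = −2·E₁ − 4·E₂; reading off coefficients, c₁ = (-4, -2) and c₂ = (6, -4).
Hence T = (1, 0) ⊗ (1, 1) ⊗ (-4, -2) + (0, 1) ⊗ (1, 0) ⊗ (6, -4), so rank(T) ≤ 2.
These bounds meet, so rank(T) = 2.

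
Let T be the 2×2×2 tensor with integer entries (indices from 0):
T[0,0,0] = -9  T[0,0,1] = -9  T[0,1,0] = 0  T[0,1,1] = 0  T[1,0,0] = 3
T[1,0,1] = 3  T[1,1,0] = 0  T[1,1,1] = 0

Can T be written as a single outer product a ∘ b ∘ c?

Yes

If T = a ∘ b ∘ c then every fibre of T is a multiple of the corresponding factor, so read the factors off the fibres through the nonzero entry T[0,0,0] = -9.
The mode-1 fibre T[:,0,0] = [-9, 3] gives a = [3, -1] (primitive direction); the mode-2 fibre T[0,:,0] = [-9, 0] gives b = [1, 0]; then c[k] = T[0,0,k] / (a[0]·b[0]) = [-9, -9] / 3 = [-3, -3].
Expanding [3, -1] ∘ [1, 0] ∘ [-3, -3] reproduces all 8 entries of T, so T = [3, -1] ∘ [1, 0] ∘ [-3, -3] and rank(T) ≤ 1.
Equivalently every frontal slice T[:,:,k] is c[k] times the rank-1 matrix [3, -1] ∘ [1, 0]. So T has rank 1 (it is nonzero).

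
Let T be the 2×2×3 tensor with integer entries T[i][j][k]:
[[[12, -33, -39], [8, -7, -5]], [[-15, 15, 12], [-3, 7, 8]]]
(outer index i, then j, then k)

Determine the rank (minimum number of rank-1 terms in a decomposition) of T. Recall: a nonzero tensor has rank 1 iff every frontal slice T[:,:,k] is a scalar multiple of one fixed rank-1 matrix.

2

Lower bound: in the mode-1 unfolding of T (rows indexed by i, columns by (j,k)) the 2×2 minor on rows i ∈ {0, 1}, columns (j,k) ∈ {(0,0), (0,1)} is det [[12, -33], [-15, 15]] = -315 ≠ 0, so that unfolding has rank ≥ 2 and hence rank(T) ≥ 2 (CP rank is at least every unfolding rank, though it can be larger).
Upper bound: with S_k = T[:,:,k], the two rank-1 terms a₁b₁ᵀ, a₂b₂ᵀ are the rank-1 members of the pencil x·S₀ + y·S₁.
det(x·S₀ + y·S₁) is 84·x² − 42·xy − 126·y² = 42·(2·x − 3·y)(x + y), vanishing at (x:y) = (3:2) and (1:-1).
M₁ = 3·S₀ + 2·S₁ = [[-30, 10], [-15, 5]] = (-5)·(2, 1)(3, -1)ᵀ and M₂ = S₀ − S₁ = [[45, 15], [-30, -10]] = 5·(3, -2)(3, 1)ᵀ, so take a₁ = (2, 1), b₁ = (3, -1), a₂ = (3, -2), b₂ = (3, 1).
Each slice is an integer combination of E₁ = a₁b₁ᵀ and E₂ = a₂b₂ᵀ: S₀ = −E₁ + 2·E₂, S₁ = −E₁ − 3·E₂, S₂ = −2·E₁ − 3·E₂; reading off coefficients, c₁ = (-1, -1, -2) and c₂ = (2, -3, -3).
Hence T = (2, 1) ⊗ (3, -1) ⊗ (-1, -1, -2) + (3, -2) ⊗ (3, 1) ⊗ (2, -3, -3), so rank(T) ≤ 2.
These bounds meet, so rank(T) = 2.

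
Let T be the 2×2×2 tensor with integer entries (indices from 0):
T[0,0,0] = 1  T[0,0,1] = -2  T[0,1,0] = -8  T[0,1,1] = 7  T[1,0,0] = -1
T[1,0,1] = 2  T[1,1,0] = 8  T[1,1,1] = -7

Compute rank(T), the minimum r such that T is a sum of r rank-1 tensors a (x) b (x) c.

Lower bound: the mode-3 unfolding of T (rows indexed by k, columns by (i,j) = (0,0), (0,1), (1,0), (1,1)) is [[1, -8, -1, 8], [-2, 7, 2, -7]].
There the 2×2 minor on rows k ∈ {0, 1}, columns (i,j) ∈ {(0,0), (0,1)} is det [[1, -8], [-2, 7]] = -9 ≠ 0, so this unfolding has rank ≥ 2; CP rank is at least every unfolding rank, so rank(T) ≥ 2. (This is only a lower bound: in general the CP rank may exceed every unfolding rank, so we still need to exhibit 2 rank-1 terms summing to T.)
Upper bound — finding two terms. Every mode-1 slice of T is a multiple of one matrix: T[i,:,:] = a[i]·M with a = [1, -1] and M = [[1, -2], [-8, 7]] (rows indexed by j, columns by k). So it suffices to write M as a sum of two rank-1 matrices.
Splitting M by its rows (j = 0, 1), M = [1, 0][1, -2]ᵀ + [0, 1][-8, 7]ᵀ.
Hence T = [1, -1] (x) [1, 0] (x) [1, -2] + [1, -1] (x) [0, 1] (x) [-8, 7], so rank(T) ≤ 2.
These bounds meet, so rank(T) = 2.

2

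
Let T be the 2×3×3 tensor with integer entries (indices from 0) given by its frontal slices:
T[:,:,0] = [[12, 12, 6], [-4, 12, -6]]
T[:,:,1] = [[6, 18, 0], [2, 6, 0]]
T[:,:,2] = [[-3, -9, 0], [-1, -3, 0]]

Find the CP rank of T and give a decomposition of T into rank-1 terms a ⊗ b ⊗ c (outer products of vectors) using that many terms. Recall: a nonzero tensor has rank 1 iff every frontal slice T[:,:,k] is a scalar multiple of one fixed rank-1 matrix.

Lower bound: in the mode-1 unfolding of T (rows indexed by i, columns by (j,k)) the 2×2 minor on rows i ∈ {0, 1}, columns (j,k) ∈ {(0,0), (0,1)} is det [[12, 6], [-4, 2]] = 48 ≠ 0, so that unfolding has rank ≥ 2 and hence rank(T) ≥ 2 (CP rank is at least every unfolding rank, though it can be larger).
Upper bound: with S_k = T[:,:,k], the two rank-1 terms a₁b₁ᵀ, a₂b₂ᵀ are the rank-1 members of the pencil x·S₀ + y·S₁.
The 2×2 minor of x·S₀ + y·S₁ on rows {0,1}, columns {0,1} is 192·x² + 192·xy = 192·(x + y)(x), vanishing at (x:y) = (1:-1) and (0:1).
M₁ = S₀ − S₁ = [[6, -6, 6], [-6, 6, -6]] = 6·[1, -1][1, -1, 1]ᵀ and M₂ = S₁ = [[6, 18, 0], [2, 6, 0]] = 2·[3, 1][1, 3, 0]ᵀ, so take a₁ = [1, -1], b₁ = [1, -1, 1], a₂ = [3, 1], b₂ = [1, 3, 0].
Each slice is an integer combination of E₁ = a₁b₁ᵀ and E₂ = a₂b₂ᵀ: S₀ = 6·E₁ + 2·E₂, S₁ = 2·E₂, S₂ = −E₂; reading off coefficients, c₁ = [6, 0, 0] and c₂ = [2, 2, -1].
Hence T = [1, -1] ⊗ [1, -1, 1] ⊗ [6, 0, 0] + [3, 1] ⊗ [1, 3, 0] ⊗ [2, 2, -1], so rank(T) ≤ 2.
These bounds meet, so rank(T) = 2.

rank(T) = 2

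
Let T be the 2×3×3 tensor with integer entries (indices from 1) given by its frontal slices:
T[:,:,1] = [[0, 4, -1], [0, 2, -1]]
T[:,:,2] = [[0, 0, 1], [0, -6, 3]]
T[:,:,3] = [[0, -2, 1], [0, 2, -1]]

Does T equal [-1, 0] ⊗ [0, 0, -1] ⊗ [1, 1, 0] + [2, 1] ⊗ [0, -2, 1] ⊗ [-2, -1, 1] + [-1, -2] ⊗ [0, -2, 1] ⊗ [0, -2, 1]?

Reconstruct entry (1,2,1) from the claimed factors: Σₗ aₗ[1]bₗ[2]cₗ[1] = (-1)·(0)·(1) + (2)·(-2)·(-2) + (-1)·(-2)·(0) = 8, but T[1,2,1] = 4. The claim is false.

No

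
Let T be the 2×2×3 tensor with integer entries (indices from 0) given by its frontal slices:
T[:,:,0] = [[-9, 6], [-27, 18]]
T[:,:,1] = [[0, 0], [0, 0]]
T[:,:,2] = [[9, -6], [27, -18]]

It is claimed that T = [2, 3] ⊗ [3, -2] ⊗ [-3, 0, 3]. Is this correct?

No

Reconstruct entry (0,0,0) from the claimed factors: Σₗ aₗ[0]bₗ[0]cₗ[0] = (2)·(3)·(-3) = -18, but T[0,0,0] = -9. The claim is false.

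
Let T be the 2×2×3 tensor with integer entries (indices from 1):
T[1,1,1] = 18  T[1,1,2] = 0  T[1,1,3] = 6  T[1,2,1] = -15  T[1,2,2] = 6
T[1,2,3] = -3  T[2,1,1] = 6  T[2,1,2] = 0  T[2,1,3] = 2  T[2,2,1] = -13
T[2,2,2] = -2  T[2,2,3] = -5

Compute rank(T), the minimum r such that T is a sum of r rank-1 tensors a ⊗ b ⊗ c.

2

Lower bound: the mode-1 unfolding of T (rows indexed by i, columns by (j,k) = (1,1), (1,2), (1,3), (2,1), (2,2), (2,3)) is [[18, 0, 6, -15, 6, -3], [6, 0, 2, -13, -2, -5]].
There the 2×2 minor on rows i ∈ {1, 2}, columns (j,k) ∈ {(1,1), (2,1)} is det [[18, -15], [6, -13]] = -144 ≠ 0, so this unfolding has rank ≥ 2; CP rank is at least every unfolding rank, so rank(T) ≥ 2. (Unfolding ranks only ever bound the CP rank from below — rank(T) can be strictly larger than all of them — so the matching upper bound has to come from an explicit 2-term decomposition.)
Upper bound — finding two terms. Write S_k = T[:,:,k] for the frontal slices: S₁ = [[18, -15], [6, -13]], S₂ = [[0, 6], [0, -2]], S₃ = [[6, -3], [2, -5]].
If T = a₁ ⊗ b₁ ⊗ c₁ + a₂ ⊗ b₂ ⊗ c₂ then each S_k = c₁[k]·a₁b₁ᵀ + c₂[k]·a₂b₂ᵀ. S₁ and S₂ are linearly independent, so a₁b₁ᵀ and a₂b₂ᵀ must span the same plane of matrices: they are the rank-1 matrices of the form x·S₁ + y·S₂.
det(x·S₁ + y·S₂) is −144·x² − 72·xy = (-72)·(2·x + y)(x), vanishing at (x:y) = (1:-2) and (0:1).
M₁ = S₁ − 2·S₂ = [[18, -27], [6, -9]] = 3·[3, 1][2, -3]ᵀ and M₂ = S₂ = [[0, 6], [0, -2]] = 2·[3, -1][0, 1]ᵀ, so take a₁ = [3, 1], b₁ = [2, -3], a₂ = [3, -1], b₂ = [0, 1].
Each slice is an integer combination of E₁ = a₁b₁ᵀ and E₂ = a₂b₂ᵀ: S₁ = 3·E₁ + 4·E₂, S₂ = 2·E₂, S₃ = E₁ + 2·E₂; reading off coefficients, c₁ = [3, 0, 1] and c₂ = [4, 2, 2].
Hence T = [3, 1] ⊗ [2, -3] ⊗ [3, 0, 1] + [3, -1] ⊗ [0, 1] ⊗ [4, 2, 2], so rank(T) ≤ 2.
These bounds meet, so rank(T) = 2.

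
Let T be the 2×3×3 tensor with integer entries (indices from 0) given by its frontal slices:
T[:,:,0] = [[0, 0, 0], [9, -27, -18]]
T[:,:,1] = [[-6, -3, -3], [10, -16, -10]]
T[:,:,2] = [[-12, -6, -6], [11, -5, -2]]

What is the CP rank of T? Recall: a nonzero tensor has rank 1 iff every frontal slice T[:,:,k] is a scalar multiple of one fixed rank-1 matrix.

Lower bound: the mode-2 unfolding of T (rows indexed by j, columns by (i,k) = (0,0), (0,1), (0,2), (1,0), (1,1), (1,2)) is [[0, -6, -12, 9, 10, 11], [0, -3, -6, -27, -16, -5], [0, -3, -6, -18, -10, -2]].
There the 2×2 minor on rows j ∈ {0, 1}, columns (i,k) ∈ {(0,1), (1,0)} is det [[-6, 9], [-3, -27]] = 189 ≠ 0, so this unfolding has rank ≥ 2; CP rank is at least every unfolding rank, so rank(T) ≥ 2. (Unfolding ranks only ever bound the CP rank from below — rank(T) can be strictly larger than all of them — so the matching upper bound has to come from an explicit 2-term decomposition.)
Upper bound — finding two terms. Write S_k = T[:,:,k] for the frontal slices: S₀ = [[0, 0, 0], [9, -27, -18]], S₁ = [[-6, -3, -3], [10, -16, -10]], S₂ = [[-12, -6, -6], [11, -5, -2]].
If T = a₁ ⊗ b₁ ⊗ c₁ + a₂ ⊗ b₂ ⊗ c₂ then each S_k = c₁[k]·a₁b₁ᵀ + c₂[k]·a₂b₂ᵀ. S₀ and S₁ are linearly independent, so a₁b₁ᵀ and a₂b₂ᵀ must span the same plane of matrices: they are the rank-1 matrices of the form x·S₀ + y·S₁.
The 2×2 minor of x·S₀ + y·S₁ on rows {0,1}, columns {0,1} is 189·xy + 126·y² = 63·(3·x + 2·y)(y), vanishing at (x:y) = (2:-3) and (1:0).
M₁ = 2·S₀ − 3·S₁ = [[18, 9, 9], [-12, -6, -6]] = 3·[3, -2][2, 1, 1]ᵀ and M₂ = S₀ = [[0, 0, 0], [9, -27, -18]] = 9·[0, 1][1, -3, -2]ᵀ, so take a₁ = [3, -2], b₁ = [2, 1, 1], a₂ = [0, 1], b₂ = [1, -3, -2].
Each slice is an integer combination of E₁ = a₁b₁ᵀ and E₂ = a₂b₂ᵀ: S₀ = 9·E₂, S₁ = −E₁ + 6·E₂, S₂ = −2·E₁ + 3·E₂; reading off coefficients, c₁ = [0, -1, -2] and c₂ = [9, 6, 3].
Hence T = [3, -2] ⊗ [2, 1, 1] ⊗ [0, -1, -2] + [0, 1] ⊗ [1, -3, -2] ⊗ [9, 6, 3], so rank(T) ≤ 2.
These bounds meet, so rank(T) = 2.
Check entry T[1,2,1] = -10: (-2)·(1)·(-1) + (1)·(-2)·(6) = -10.

2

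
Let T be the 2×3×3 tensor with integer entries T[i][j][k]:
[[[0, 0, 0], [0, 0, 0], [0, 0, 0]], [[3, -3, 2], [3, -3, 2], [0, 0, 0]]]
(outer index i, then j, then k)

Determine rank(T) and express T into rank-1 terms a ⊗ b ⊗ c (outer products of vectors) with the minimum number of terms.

Lower bound: T ≠ 0 (e.g. T[1,0,0] = 3), so rank(T) ≥ 1.
Upper bound: if T = a ⊗ b ⊗ c then every fibre of T is a multiple of the corresponding factor, so read the factors off the fibres through the nonzero entry T[1,0,0] = 3.
The mode-1 fibre T[:,0,0] = [0, 3] gives a = [0, 1] (primitive direction); the mode-2 fibre T[1,:,0] = [3, 3, 0] gives b = [1, 1, 0]; then c[k] = T[1,0,k] / (a[1]·b[0]) = [3, -3, 2] / 1 = [3, -3, 2].
Expanding [0, 1] ⊗ [1, 1, 0] ⊗ [3, -3, 2] reproduces all 18 entries of T, so T = [0, 1] ⊗ [1, 1, 0] ⊗ [3, -3, 2] and rank(T) ≤ 1.
These bounds meet, so rank(T) = 1.
Check entry T[1,1,0] = 3: (1)·(1)·(3) = 3.

rank(T) = 1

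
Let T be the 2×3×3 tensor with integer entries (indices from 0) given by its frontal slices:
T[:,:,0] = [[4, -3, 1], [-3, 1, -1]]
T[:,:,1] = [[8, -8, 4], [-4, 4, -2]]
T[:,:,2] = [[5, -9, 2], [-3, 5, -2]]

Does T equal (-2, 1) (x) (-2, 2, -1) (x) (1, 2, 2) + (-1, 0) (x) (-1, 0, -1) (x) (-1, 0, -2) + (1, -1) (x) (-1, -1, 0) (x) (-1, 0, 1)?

Reconstruct entrywise from the claimed factors. For example, T[1,2,0] = -1 and Σₗ aₗ[1]bₗ[2]cₗ[0] = (1)·(-1)·(1) + (0)·(-1)·(-1) + (-1)·(0)·(-1) = -1; checking all 18 entries, every one matches. The claim holds.

Yes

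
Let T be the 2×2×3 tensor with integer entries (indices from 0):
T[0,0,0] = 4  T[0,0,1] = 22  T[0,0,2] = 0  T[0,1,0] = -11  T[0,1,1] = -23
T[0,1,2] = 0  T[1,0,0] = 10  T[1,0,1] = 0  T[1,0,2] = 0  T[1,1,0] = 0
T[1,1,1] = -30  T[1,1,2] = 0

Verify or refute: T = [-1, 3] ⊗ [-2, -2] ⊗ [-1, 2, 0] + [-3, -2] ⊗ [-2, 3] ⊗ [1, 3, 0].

Reconstruct entrywise from the claimed factors. For example, T[0,0,0] = 4 and Σₗ aₗ[0]bₗ[0]cₗ[0] = (-1)·(-2)·(-1) + (-3)·(-2)·(1) = 4; checking all 12 entries, every one matches. The claim holds.

Yes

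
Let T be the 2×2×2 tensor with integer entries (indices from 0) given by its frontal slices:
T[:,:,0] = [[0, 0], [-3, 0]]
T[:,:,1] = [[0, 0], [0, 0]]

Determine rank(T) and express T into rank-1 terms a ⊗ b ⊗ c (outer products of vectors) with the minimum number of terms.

Lower bound: T ≠ 0 (e.g. T[1,0,0] = -3), so rank(T) ≥ 1.
Upper bound: if T = a ⊗ b ⊗ c then every fibre of T is a multiple of the corresponding factor, so read the factors off the fibres through the nonzero entry T[1,0,0] = -3.
The mode-1 fibre T[:,0,0] = [0, -3] gives a = [0, 1] (primitive direction); the mode-2 fibre T[1,:,0] = [-3, 0] gives b = [1, 0]; then c[k] = T[1,0,k] / (a[1]·b[0]) = [-3, 0] / 1 = [-3, 0].
Expanding [0, 1] ⊗ [1, 0] ⊗ [-3, 0] reproduces all 8 entries of T, so T = [0, 1] ⊗ [1, 0] ⊗ [-3, 0] and rank(T) ≤ 1.
These bounds meet, so rank(T) = 1.
Check entry T[1,1,1] = 0: (1)·(0)·(0) = 0.

rank(T) = 1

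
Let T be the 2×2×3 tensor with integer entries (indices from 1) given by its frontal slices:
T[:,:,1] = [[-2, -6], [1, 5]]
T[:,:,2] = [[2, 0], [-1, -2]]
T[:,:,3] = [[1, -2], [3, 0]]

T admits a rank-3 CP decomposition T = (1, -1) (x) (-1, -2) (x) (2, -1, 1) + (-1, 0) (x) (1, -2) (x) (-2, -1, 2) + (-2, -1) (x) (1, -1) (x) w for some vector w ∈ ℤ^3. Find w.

w = (1, 0, -2)

Subtract the known terms from T to get the rank-1 residual R = (-2, -1) (x) (1, -1) (x) w, so R[i,j,k] = a[i]·b[j]·w[k]. Pick indices with nonzero a[1]·b[1] = (-2)·(1) = -2. Only the fibre through (1,1,·) is needed: R[1,1,:] = T[1,1,:] − Σₗ aₗ[1]bₗ[1]cₗ = [-2, 2, 1] − (1)·(-1)·(2, -1, 1) − (-1)·(1)·(-2, -1, 2) = [-2, 0, 4]. Then w[k] = R[1,1,k] / -2 for each k, giving w = [-2, 0, 4] / -2 = (1, 0, -2).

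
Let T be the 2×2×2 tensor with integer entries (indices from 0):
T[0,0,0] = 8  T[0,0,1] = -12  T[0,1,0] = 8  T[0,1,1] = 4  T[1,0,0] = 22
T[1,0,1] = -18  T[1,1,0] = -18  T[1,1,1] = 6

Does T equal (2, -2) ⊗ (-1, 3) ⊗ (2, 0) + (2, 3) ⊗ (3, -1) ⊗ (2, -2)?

Yes

Reconstruct entrywise from the claimed factors. For example, T[0,1,1] = 4 and Σₗ aₗ[0]bₗ[1]cₗ[1] = (2)·(3)·(0) + (2)·(-1)·(-2) = 4; checking all 8 entries, every one matches. The claim holds.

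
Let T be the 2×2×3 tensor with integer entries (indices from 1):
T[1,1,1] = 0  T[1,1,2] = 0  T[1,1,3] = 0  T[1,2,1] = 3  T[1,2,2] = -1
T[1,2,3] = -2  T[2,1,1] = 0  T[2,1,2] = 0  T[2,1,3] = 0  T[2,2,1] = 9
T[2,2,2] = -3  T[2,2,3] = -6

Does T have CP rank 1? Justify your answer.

Yes

If T = a (x) b (x) c then every fibre of T is a multiple of the corresponding factor, so read the factors off the fibres through the nonzero entry T[1,2,1] = 3.
The mode-1 fibre T[:,2,1] = [3, 9] gives a = [1, 3] (primitive direction); the mode-2 fibre T[1,:,1] = [0, 3] gives b = [0, 1]; then c[k] = T[1,2,k] / (a[1]·b[2]) = [3, -1, -2] / 1 = [3, -1, -2].
Expanding [1, 3] (x) [0, 1] (x) [3, -1, -2] reproduces all 12 entries of T, so T = [1, 3] (x) [0, 1] (x) [3, -1, -2] and rank(T) ≤ 1.
Equivalently every frontal slice T[:,:,k] is c[k] times the rank-1 matrix [1, 3] (x) [0, 1]. So T has rank 1 (it is nonzero).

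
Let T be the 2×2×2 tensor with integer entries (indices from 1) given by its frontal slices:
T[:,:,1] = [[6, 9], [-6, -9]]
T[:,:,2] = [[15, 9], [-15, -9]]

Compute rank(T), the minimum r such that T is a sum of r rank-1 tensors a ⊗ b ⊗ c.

Lower bound: the mode-2 unfolding of T (rows indexed by j, columns by (i,k) = (1,1), (1,2), (2,1), (2,2)) is [[6, 15, -6, -15], [9, 9, -9, -9]].
There the 2×2 minor on rows j ∈ {1, 2}, columns (i,k) ∈ {(1,1), (1,2)} is det [[6, 15], [9, 9]] = -81 ≠ 0, so this unfolding has rank ≥ 2; CP rank is at least every unfolding rank, so rank(T) ≥ 2. (Unfolding ranks only ever bound the CP rank from below — rank(T) can be strictly larger than all of them — so the matching upper bound has to come from an explicit 2-term decomposition.)
Upper bound — finding two terms. Every mode-1 slice of T is a multiple of one matrix: T[i,:,:] = a[i]·M with a = [1, -1] and M = [[6, 15], [9, 9]] (rows indexed by j, columns by k). So it suffices to write M as a sum of two rank-1 matrices.
Splitting M by its rows (j = 1, 2), M = [1, 0][6, 15]ᵀ + [0, 1][9, 9]ᵀ.
Hence T = [1, -1] ⊗ [1, 0] ⊗ [6, 15] + [1, -1] ⊗ [0, 1] ⊗ [9, 9], so rank(T) ≤ 2.
These bounds meet, so rank(T) = 2.

2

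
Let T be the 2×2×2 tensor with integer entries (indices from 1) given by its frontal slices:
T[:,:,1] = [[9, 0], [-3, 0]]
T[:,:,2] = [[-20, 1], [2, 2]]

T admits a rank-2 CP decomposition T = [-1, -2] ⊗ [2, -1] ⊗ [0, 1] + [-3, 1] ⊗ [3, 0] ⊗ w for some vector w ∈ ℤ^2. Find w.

Subtract the known terms from T to get the rank-1 residual R = [-3, 1] ⊗ [3, 0] ⊗ w, so R[i,j,k] = a[i]·b[j]·w[k]. Pick indices with nonzero a[1]·b[1] = (-3)·(3) = -9. Only the fibre through (1,1,·) is needed: R[1,1,:] = T[1,1,:] − Σₗ aₗ[1]bₗ[1]cₗ = [9, -20] − (-1)·(2)·[0, 1] = [9, -18]. Then w[k] = R[1,1,k] / -9 for each k, giving w = [9, -18] / -9 = [-1, 2].

w = [-1, 2]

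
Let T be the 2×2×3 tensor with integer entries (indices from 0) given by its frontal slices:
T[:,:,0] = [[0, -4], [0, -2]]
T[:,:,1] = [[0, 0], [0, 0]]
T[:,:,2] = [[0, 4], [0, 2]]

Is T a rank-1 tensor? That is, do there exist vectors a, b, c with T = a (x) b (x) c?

If T = a (x) b (x) c then every fibre of T is a multiple of the corresponding factor, so read the factors off the fibres through the nonzero entry T[0,1,0] = -4.
The mode-1 fibre T[:,1,0] = [-4, -2] gives a = [2, 1] (primitive direction); the mode-2 fibre T[0,:,0] = [0, -4] gives b = [0, 1]; then c[k] = T[0,1,k] / (a[0]·b[1]) = [-4, 0, 4] / 2 = [-2, 0, 2].
Expanding [2, 1] (x) [0, 1] (x) [-2, 0, 2] reproduces all 12 entries of T, so T = [2, 1] (x) [0, 1] (x) [-2, 0, 2] and rank(T) ≤ 1.
Equivalently every frontal slice T[:,:,k] is c[k] times the rank-1 matrix [2, 1] (x) [0, 1]. So T has rank 1 (it is nonzero).

Yes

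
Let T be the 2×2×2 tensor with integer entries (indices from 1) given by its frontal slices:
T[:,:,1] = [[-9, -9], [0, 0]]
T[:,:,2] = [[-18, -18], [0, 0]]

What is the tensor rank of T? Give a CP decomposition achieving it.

rank(T) = 1

Lower bound: T ≠ 0 (e.g. T[1,1,1] = -9), so rank(T) ≥ 1.
Upper bound: the mode-1 fibre T[:,1,1] = [-9, 0] gives a = [1, 0] (primitive direction); the mode-2 fibre T[1,:,1] = [-9, -9] gives b = [1, 1]; then c[k] = T[1,1,k] / (a[1]·b[1]) = [-9, -18] / 1 = [-9, -18].
Expanding [1, 0] ∘ [1, 1] ∘ [-9, -18] reproduces all 8 entries of T, so T = [1, 0] ∘ [1, 1] ∘ [-9, -18] and rank(T) ≤ 1.
These bounds meet, so rank(T) = 1.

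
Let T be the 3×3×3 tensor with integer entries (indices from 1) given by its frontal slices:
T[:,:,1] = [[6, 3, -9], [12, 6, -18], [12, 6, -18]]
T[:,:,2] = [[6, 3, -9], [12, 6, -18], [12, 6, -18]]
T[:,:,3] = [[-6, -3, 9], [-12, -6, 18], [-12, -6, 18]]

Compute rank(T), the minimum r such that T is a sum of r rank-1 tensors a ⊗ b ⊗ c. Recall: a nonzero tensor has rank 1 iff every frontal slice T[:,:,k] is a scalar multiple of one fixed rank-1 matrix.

1

Lower bound: T ≠ 0 (e.g. T[1,1,1] = 6), so rank(T) ≥ 1.
Upper bound: the mode-1 fibre T[:,1,1] = [6, 12, 12] gives a = [1, 2, 2] (primitive direction); the mode-2 fibre T[1,:,1] = [6, 3, -9] gives b = [2, 1, -3]; then c[k] = T[1,1,k] / (a[1]·b[1]) = [6, 6, -6] / 2 = [3, 3, -3].
Expanding [1, 2, 2] ⊗ [2, 1, -3] ⊗ [3, 3, -3] reproduces all 27 entries of T, so T = [1, 2, 2] ⊗ [2, 1, -3] ⊗ [3, 3, -3] and rank(T) ≤ 1.
These bounds meet, so rank(T) = 1.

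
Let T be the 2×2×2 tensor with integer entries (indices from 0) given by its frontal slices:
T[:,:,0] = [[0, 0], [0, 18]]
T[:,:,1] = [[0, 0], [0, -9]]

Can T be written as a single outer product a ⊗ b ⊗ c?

Yes

If T = a ⊗ b ⊗ c then every fibre of T is a multiple of the corresponding factor, so read the factors off the fibres through the nonzero entry T[1,1,0] = 18.
The mode-1 fibre T[:,1,0] = [0, 18] gives a = [0, 1] (primitive direction); the mode-2 fibre T[1,:,0] = [0, 18] gives b = [0, 1]; then c[k] = T[1,1,k] / (a[1]·b[1]) = [18, -9] / 1 = [18, -9].
Expanding [0, 1] ⊗ [0, 1] ⊗ [18, -9] reproduces all 8 entries of T, so T = [0, 1] ⊗ [0, 1] ⊗ [18, -9] and rank(T) ≤ 1.
Equivalently every frontal slice T[:,:,k] is c[k] times the rank-1 matrix [0, 1] ⊗ [0, 1]. So T has rank 1 (it is nonzero).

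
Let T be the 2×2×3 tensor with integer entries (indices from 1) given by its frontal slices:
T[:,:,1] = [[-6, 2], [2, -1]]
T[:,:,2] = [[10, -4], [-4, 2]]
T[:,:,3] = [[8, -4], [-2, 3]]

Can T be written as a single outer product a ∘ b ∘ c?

The mode-3 unfolding of T (rows indexed by k, columns by (i,j) = (1,1), (1,2), (2,1), (2,2)) is [[-6, 2, 2, -1], [10, -4, -4, 2], [8, -4, -2, 3]].
There the 3×3 minor on rows k ∈ {1, 2, 3}, columns (i,j) ∈ {(1,1), (1,2), (2,1)} is det [[-6, 2, 2], [10, -4, -4], [8, -4, -2]] = 8 ≠ 0, so this unfolding has rank ≥ 3; CP rank is at least every unfolding rank, so rank(T) ≥ 3.
In particular rank(T) ≥ 3 > 1, so T is not rank-1.

No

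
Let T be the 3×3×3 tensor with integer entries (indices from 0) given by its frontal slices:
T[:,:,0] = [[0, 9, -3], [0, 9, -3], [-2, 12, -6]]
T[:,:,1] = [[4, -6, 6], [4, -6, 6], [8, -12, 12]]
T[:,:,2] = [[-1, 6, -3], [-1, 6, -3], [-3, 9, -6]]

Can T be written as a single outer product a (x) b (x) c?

The mode-2 unfolding of T (rows indexed by j, columns by (i,k) = (0,0), (0,1), (0,2), (1,0), (1,1), (1,2), (2,0), (2,1), (2,2)) is [[0, 4, -1, 0, 4, -1, -2, 8, -3], [9, -6, 6, 9, -6, 6, 12, -12, 9], [-3, 6, -3, -3, 6, -3, -6, 12, -6]].
There the 2×2 minor on rows j ∈ {0, 1}, columns (i,k) ∈ {(0,0), (0,1)} is det [[0, 4], [9, -6]] = -36 ≠ 0, so this unfolding has rank ≥ 2; CP rank is at least every unfolding rank, so rank(T) ≥ 2.
In particular rank(T) ≥ 2 > 1, so T is not rank-1.

No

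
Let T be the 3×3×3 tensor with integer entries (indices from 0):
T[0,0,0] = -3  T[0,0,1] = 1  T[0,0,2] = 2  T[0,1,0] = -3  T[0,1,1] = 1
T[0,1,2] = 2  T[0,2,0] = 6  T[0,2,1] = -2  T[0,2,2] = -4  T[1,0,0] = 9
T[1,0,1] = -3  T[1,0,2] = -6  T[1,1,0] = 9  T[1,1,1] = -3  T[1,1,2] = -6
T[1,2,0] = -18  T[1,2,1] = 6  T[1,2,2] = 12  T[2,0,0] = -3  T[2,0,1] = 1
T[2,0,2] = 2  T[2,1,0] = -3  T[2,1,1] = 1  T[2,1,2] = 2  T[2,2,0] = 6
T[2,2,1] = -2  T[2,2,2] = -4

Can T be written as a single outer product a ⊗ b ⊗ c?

If T = a ⊗ b ⊗ c then every fibre of T is a multiple of the corresponding factor, so read the factors off the fibres through the nonzero entry T[0,0,0] = -3.
The mode-1 fibre T[:,0,0] = [-3, 9, -3] gives a = [1, -3, 1] (primitive direction); the mode-2 fibre T[0,:,0] = [-3, -3, 6] gives b = [1, 1, -2]; then c[k] = T[0,0,k] / (a[0]·b[0]) = [-3, 1, 2] / 1 = [-3, 1, 2].
Expanding [1, -3, 1] ⊗ [1, 1, -2] ⊗ [-3, 1, 2] reproduces all 27 entries of T, so T = [1, -3, 1] ⊗ [1, 1, -2] ⊗ [-3, 1, 2] and rank(T) ≤ 1.
Equivalently every frontal slice T[:,:,k] is c[k] times the rank-1 matrix [1, -3, 1] ⊗ [1, 1, -2]. So T has rank 1 (it is nonzero).

Yes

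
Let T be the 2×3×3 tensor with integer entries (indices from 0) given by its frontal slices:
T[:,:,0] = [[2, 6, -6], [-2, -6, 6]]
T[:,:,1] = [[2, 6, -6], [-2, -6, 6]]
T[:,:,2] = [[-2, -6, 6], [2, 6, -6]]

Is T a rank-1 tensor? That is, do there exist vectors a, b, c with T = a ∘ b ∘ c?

The mode-1 fibre T[:,0,0] = [2, -2] gives a = (1, -1) (primitive direction); the mode-2 fibre T[0,:,0] = [2, 6, -6] gives b = (1, 3, -3); then c[k] = T[0,0,k] / (a[0]·b[0]) = [2, 2, -2] / 1 = (2, 2, -2).
Expanding (1, -1) ∘ (1, 3, -3) ∘ (2, 2, -2) reproduces all 18 entries of T, so T = (1, -1) ∘ (1, 3, -3) ∘ (2, 2, -2) and rank(T) ≤ 1.
Equivalently every frontal slice T[:,:,k] is c[k] times the rank-1 matrix (1, -1) ∘ (1, 3, -3). So T has rank 1 (it is nonzero).

Yes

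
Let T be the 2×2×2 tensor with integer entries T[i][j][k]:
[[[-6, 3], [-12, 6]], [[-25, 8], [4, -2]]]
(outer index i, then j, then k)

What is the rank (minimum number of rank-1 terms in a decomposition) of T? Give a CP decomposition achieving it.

Lower bound: the mode-3 unfolding of T (rows indexed by k, columns by (i,j) = (0,0), (0,1), (1,0), (1,1)) is [[-6, -12, -25, 4], [3, 6, 8, -2]].
There the 2×2 minor on rows k ∈ {0, 1}, columns (i,j) ∈ {(0,0), (1,0)} is det [[-6, -25], [3, 8]] = 27 ≠ 0, so this unfolding has rank ≥ 2; CP rank is at least every unfolding rank, so rank(T) ≥ 2. (Flattening ranks never certify an upper bound on CP rank; for that we must actually write T with 2 rank-1 terms.)
Upper bound — finding two terms. Write S_k = T[:,:,k] for the frontal slices: S₀ = [[-6, -12], [-25, 4]], S₁ = [[3, 6], [8, -2]].
If T = a₁ (x) b₁ (x) c₁ + a₂ (x) b₂ (x) c₂ then each S_k = c₁[k]·a₁b₁ᵀ + c₂[k]·a₂b₂ᵀ. S₀ and S₁ are linearly independent, so a₁b₁ᵀ and a₂b₂ᵀ must span the same plane of matrices: they are the rank-1 matrices of the form x·S₀ + y·S₁.
det(x·S₀ + y·S₁) is −324·x² + 270·xy − 54·y² = (-54)·(3·x − y)(2·x − y), vanishing at (x:y) = (1:3) and (1:2).
M₁ = S₀ + 3·S₁ = [[3, 6], [-1, -2]] = [3, -1][1, 2]ᵀ and M₂ = S₀ + 2·S₁ = [[0, 0], [-9, 0]] = (-9)·[0, 1][1, 0]ᵀ, so take a₁ = [3, -1], b₁ = [1, 2], a₂ = [0, 1], b₂ = [1, 0].
Each slice is an integer combination of E₁ = a₁b₁ᵀ and E₂ = a₂b₂ᵀ: S₀ = −2·E₁ − 27·E₂, S₁ = E₁ + 9·E₂; reading off coefficients, c₁ = [-2, 1] and c₂ = [-27, 9].
Hence T = [3, -1] (x) [1, 2] (x) [-2, 1] + [0, 1] (x) [1, 0] (x) [-27, 9], so rank(T) ≤ 2.
These bounds meet, so rank(T) = 2.
Check entry T[1,1,1] = -2: (-1)·(2)·(1) + (1)·(0)·(9) = -2.

rank(T) = 2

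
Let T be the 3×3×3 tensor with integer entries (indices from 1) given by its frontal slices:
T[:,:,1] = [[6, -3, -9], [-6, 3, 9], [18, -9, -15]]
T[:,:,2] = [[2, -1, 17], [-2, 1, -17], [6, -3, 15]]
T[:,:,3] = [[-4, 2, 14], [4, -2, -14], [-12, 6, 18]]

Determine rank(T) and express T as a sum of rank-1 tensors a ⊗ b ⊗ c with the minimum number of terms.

rank(T) = 2

Lower bound: the mode-3 unfolding of T (rows indexed by k, columns by (i,j) = (1,1), (1,2), (1,3), (2,1), (2,2), (2,3), (3,1), (3,2), (3,3)) is [[6, -3, -9, -6, 3, 9, 18, -9, -15], [2, -1, 17, -2, 1, -17, 6, -3, 15], [-4, 2, 14, 4, -2, -14, -12, 6, 18]].
There the 2×2 minor on rows k ∈ {1, 2}, columns (i,j) ∈ {(1,1), (1,3)} is det [[6, -9], [2, 17]] = 120 ≠ 0, so this unfolding has rank ≥ 2; CP rank is at least every unfolding rank, so rank(T) ≥ 2. (This is only a lower bound: in general the CP rank may exceed every unfolding rank, so we still need to exhibit 2 rank-1 terms summing to T.)
Upper bound — finding two terms. Write S_k = T[:,:,k] for the frontal slices: S₁ = [[6, -3, -9], [-6, 3, 9], [18, -9, -15]], S₂ = [[2, -1, 17], [-2, 1, -17], [6, -3, 15]], S₃ = [[-4, 2, 14], [4, -2, -14], [-12, 6, 18]].
If T = a₁ ⊗ b₁ ⊗ c₁ + a₂ ⊗ b₂ ⊗ c₂ then each S_k = c₁[k]·a₁b₁ᵀ + c₂[k]·a₂b₂ᵀ. S₁ and S₂ are linearly independent, so a₁b₁ᵀ and a₂b₂ᵀ must span the same plane of matrices: they are the rank-1 matrices of the form x·S₁ + y·S₂.
The 2×2 minor of x·S₁ + y·S₂ on rows {1,3}, columns {1,3} is 72·x² − 192·xy − 72·y² = 24·(x − 3·y)(3·x + y), vanishing at (x:y) = (3:1) and (1:-3).
M₁ = 3·S₁ + S₂ = [[20, -10, -10], [-20, 10, 10], [60, -30, -30]] = 10·[1, -1, 3][2, -1, -1]ᵀ and M₂ = S₁ − 3·S₂ = [[0, 0, -60], [0, 0, 60], [0, 0, -60]] = (-60)·[1, -1, 1][0, 0, 1]ᵀ, so take a₁ = [1, -1, 3], b₁ = [2, -1, -1], a₂ = [1, -1, 1], b₂ = [0, 0, 1].
Each slice is an integer combination of E₁ = a₁b₁ᵀ and E₂ = a₂b₂ᵀ: S₁ = 3·E₁ − 6·E₂, S₂ = E₁ + 18·E₂, S₃ = −2·E₁ + 12·E₂; reading off coefficients, c₁ = [3, 1, -2] and c₂ = [-6, 18, 12].
Hence T = [1, -1, 3] ⊗ [2, -1, -1] ⊗ [3, 1, -2] + [1, -1, 1] ⊗ [0, 0, 1] ⊗ [-6, 18, 12], so rank(T) ≤ 2.
These bounds meet, so rank(T) = 2.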